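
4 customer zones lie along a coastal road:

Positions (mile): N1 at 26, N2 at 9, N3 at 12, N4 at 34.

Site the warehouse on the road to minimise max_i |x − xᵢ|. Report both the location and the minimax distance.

The 1-center on a line is the midpoint of the two extreme points: leftmost at 9, rightmost at 34.
Optimal location = (9 + 34)/2 = 21.5; maximum distance = (34 − 9)/2 = 12.5.

location 21.5, max distance 12.5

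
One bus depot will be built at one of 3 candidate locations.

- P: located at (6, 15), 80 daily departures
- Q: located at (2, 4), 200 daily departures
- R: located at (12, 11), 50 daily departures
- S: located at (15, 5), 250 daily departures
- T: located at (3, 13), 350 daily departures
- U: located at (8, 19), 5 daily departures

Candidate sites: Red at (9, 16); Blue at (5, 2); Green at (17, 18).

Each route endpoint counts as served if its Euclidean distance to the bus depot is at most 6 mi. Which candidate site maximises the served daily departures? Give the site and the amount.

Blue, covering 200

Coverage radius r = 6 mi; a point is covered iff (Δx)²+(Δy)² ≤ 6² = 36.
  Red (9, 16): covers {P, R, U} → 135
  Blue (5, 2): covers {Q} → 200
  Green (17, 18): covers {none} → 0
Maximum coverage at Blue: 200 daily departures.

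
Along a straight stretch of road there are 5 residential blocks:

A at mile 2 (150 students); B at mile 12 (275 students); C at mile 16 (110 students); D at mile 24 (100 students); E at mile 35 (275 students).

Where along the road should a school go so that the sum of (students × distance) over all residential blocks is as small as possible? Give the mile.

x = 16

For a sum of weighted absolute distances on a line, the optimum is the weighted median (not the mean). Total weight W = 910; half-weight = 455.
Sort by position and accumulate weight:
  mile 2 (A, w=150) → cum 150
  mile 12 (B, w=275) → cum 425
  mile 16 (C, w=110) → cum 535  ≥ 455 → median here
  mile 24 (D, w=100) → cum 635
  mile 35 (E, w=275) → cum 910
Optimal location: mile 16.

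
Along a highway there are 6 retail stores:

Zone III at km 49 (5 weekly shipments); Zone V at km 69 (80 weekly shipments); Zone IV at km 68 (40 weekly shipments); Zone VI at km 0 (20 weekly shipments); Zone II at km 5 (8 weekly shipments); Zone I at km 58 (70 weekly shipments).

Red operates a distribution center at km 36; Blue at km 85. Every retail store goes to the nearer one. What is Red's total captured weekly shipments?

The indifferent point is the midpoint (36+85)/2 = 60.5; retail stores left of it (closer to Red at 36) go to Red, those right go to Blue.
  Zone VI at 0 (w=20) → Red
  Zone II at 5 (w=8) → Red
  Zone III at 49 (w=5) → Red
  Zone I at 58 (w=70) → Red
  Zone IV at 68 (w=40) → Blue
  Zone V at 69 (w=80) → Blue
Red captures 103; Blue captures 120.

103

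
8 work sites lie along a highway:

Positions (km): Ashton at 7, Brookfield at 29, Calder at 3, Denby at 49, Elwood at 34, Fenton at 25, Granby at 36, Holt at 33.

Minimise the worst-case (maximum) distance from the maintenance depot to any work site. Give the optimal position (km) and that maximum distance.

The 1-center on a line is the midpoint of the two extreme points: leftmost at 3, rightmost at 49.
Optimal location = (3 + 49)/2 = 26; maximum distance = (49 − 3)/2 = 23.

location 26, max distance 23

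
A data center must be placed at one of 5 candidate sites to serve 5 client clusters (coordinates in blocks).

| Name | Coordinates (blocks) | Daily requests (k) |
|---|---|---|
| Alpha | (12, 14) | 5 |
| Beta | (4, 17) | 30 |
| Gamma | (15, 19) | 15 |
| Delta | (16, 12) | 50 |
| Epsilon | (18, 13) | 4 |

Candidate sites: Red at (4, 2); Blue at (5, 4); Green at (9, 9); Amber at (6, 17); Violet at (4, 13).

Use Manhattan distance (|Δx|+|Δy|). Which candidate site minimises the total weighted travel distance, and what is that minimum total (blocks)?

Total weighted distance at each candidate:
  Red (4, 2): total = 2170
  Blue (5, 4): total = 1918
  Green (9, 9): total = 1222
  Amber (6, 17): total = 1084
  Violet (4, 13): total = 1126
Minimum is at Amber with total 1084 blocks.

Amber, total 1084 blocks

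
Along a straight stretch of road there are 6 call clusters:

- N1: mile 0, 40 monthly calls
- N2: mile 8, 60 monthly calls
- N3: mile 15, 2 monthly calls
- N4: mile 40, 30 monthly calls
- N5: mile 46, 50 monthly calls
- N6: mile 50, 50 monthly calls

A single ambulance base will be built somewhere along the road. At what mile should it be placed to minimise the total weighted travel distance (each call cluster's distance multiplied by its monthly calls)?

x = 40

For a sum of weighted absolute distances on a line, the optimum is the weighted median (not the mean). Total weight W = 232; half-weight = 116.
Sort by position and accumulate weight:
  mile 0 (N1, w=40) → cum 40
  mile 8 (N2, w=60) → cum 100
  mile 15 (N3, w=2) → cum 102
  mile 40 (N4, w=30) → cum 132  ≥ 116 → median here
  mile 46 (N5, w=50) → cum 182
  mile 50 (N6, w=50) → cum 232
Optimal location: mile 40.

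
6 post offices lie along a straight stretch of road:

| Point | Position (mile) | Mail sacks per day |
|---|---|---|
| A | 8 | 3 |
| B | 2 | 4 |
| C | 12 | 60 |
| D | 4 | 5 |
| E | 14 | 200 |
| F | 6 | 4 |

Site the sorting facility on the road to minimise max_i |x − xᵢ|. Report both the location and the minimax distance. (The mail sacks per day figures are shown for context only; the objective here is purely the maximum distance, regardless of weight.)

The 1-center on a line is the midpoint of the two extreme points: leftmost at 2, rightmost at 14.
Optimal location = (2 + 14)/2 = 8; maximum distance = (14 − 2)/2 = 6.

location 8, max distance 6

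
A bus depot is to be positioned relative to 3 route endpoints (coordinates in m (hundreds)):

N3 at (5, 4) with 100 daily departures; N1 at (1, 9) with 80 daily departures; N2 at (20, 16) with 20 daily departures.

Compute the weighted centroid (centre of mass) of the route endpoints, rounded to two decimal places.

The minimiser of Σwᵢ‖p−pᵢ‖² is the weighted centroid p* = (Σwᵢpᵢ)/(Σwᵢ).
Σwᵢ = 200.
Σwᵢxᵢ = 100·5 + 80·1 + 20·20 = 980.
Σwᵢyᵢ = 100·4 + 80·9 + 20·16 = 1440.
x* = 980/200 = 4.90, y* = 1440/200 = 7.20.

(4.90, 7.20)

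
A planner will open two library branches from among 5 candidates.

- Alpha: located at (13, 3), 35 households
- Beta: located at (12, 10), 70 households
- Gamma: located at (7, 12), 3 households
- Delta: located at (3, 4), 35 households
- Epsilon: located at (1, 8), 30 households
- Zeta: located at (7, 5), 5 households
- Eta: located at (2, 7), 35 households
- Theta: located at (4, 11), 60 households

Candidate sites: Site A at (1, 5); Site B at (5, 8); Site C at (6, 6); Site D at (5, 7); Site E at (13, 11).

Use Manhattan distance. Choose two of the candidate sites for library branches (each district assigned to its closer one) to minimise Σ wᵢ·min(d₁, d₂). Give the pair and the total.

Evaluate every pair (each demand assigned to the nearer of the two):
  {Site B, Site E}: total = 1173
  {Site D, Site E}: total = 1191
  {Site A, Site E}: total = 1311
  {Site C, Site E}: total = 1431
  {Site A, Site B}: total = 1668
  {Site B, Site C}: total = 1683
  {Site B, Site D}: total = 1728
  {Site A, Site D}: total = 1761
  {Site A, Site C}: total = 1801
  {Site C, Site D}: total = 1811
Best pair: {Site B, Site E} with total 1173.

{Site B, Site E}, total 1173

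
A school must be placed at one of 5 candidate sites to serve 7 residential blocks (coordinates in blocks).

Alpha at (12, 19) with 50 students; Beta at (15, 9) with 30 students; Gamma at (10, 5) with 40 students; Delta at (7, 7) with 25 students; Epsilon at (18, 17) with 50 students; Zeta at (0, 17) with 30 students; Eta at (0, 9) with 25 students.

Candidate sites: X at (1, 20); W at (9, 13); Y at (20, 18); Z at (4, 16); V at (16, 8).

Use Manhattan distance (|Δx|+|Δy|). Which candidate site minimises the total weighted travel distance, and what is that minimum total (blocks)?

W, total 2675 blocks

Total weighted distance at each candidate:
  X (1, 20): total = 4205
  W (9, 13): total = 2675
  Y (20, 18): total = 3895
  Z (4, 16): total = 3245
  V (16, 8): total = 3145
Minimum is at W with total 2675 blocks.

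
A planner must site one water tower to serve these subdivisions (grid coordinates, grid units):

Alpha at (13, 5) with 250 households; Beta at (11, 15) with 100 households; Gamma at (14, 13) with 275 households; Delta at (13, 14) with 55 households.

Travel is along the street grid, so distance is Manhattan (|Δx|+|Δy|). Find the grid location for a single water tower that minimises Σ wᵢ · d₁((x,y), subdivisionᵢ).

Manhattan distance separates: Σwᵢ(|x−xᵢ|+|y−yᵢ|) = Σwᵢ|x−xᵢ| + Σwᵢ|y−yᵢ|, so x and y are optimised independently as 1-D weighted medians.
Total weight W = 680; half = 340.
x-coordinate, sorted with cumulative weight:
  x=11 (Beta, w=100) cum 100
  x=13 (Alpha, w=250) cum 350  ← median
  x=13 (Delta, w=55) cum 405
  x=14 (Gamma, w=275) cum 680
⇒ x* = 13
y-coordinate, sorted with cumulative weight:
  y=5 (Alpha, w=250) cum 250
  y=13 (Gamma, w=275) cum 525  ← median
  y=14 (Delta, w=55) cum 580
  y=15 (Beta, w=100) cum 680
⇒ y* = 13

(13, 13)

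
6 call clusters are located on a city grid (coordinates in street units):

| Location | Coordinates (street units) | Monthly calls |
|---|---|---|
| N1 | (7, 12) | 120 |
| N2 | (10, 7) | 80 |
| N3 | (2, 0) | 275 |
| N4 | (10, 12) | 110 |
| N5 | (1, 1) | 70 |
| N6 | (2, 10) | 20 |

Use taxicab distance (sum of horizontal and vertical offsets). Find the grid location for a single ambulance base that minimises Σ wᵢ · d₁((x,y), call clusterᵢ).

(2, 1)

Manhattan distance separates: Σwᵢ(|x−xᵢ|+|y−yᵢ|) = Σwᵢ|x−xᵢ| + Σwᵢ|y−yᵢ|, so x and y are optimised independently as 1-D weighted medians.
Total weight W = 675; half = 337.5.
x-coordinate, sorted with cumulative weight:
  x=1 (N5, w=70) cum 70
  x=2 (N3, w=275) cum 345  ← median
  x=2 (N6, w=20) cum 365
  x=7 (N1, w=120) cum 485
  x=10 (N2, w=80) cum 565
  x=10 (N4, w=110) cum 675
⇒ x* = 2
y-coordinate, sorted with cumulative weight:
  y=0 (N3, w=275) cum 275
  y=1 (N5, w=70) cum 345  ← median
  y=7 (N2, w=80) cum 425
  y=10 (N6, w=20) cum 445
  y=12 (N1, w=120) cum 565
  y=12 (N4, w=110) cum 675
⇒ y* = 1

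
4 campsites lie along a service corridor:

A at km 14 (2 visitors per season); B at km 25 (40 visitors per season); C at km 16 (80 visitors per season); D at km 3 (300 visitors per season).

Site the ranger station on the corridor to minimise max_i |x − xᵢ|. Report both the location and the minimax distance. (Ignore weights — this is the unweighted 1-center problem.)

location 14, max distance 11

The 1-center on a line is the midpoint of the two extreme points: leftmost at 3, rightmost at 25.
Optimal location = (3 + 25)/2 = 14; maximum distance = (25 − 3)/2 = 11.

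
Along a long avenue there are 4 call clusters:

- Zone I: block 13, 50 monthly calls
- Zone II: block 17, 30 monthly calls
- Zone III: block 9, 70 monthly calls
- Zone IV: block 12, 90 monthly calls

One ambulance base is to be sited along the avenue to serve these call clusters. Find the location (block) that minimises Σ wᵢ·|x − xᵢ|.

For a sum of weighted absolute distances on a line, the optimum is the weighted median (not the mean). Total weight W = 240; half-weight = 120.
Sort by position and accumulate weight:
  block 9 (Zone III, w=70) → cum 70
  block 12 (Zone IV, w=90) → cum 160  ≥ 120 → median here
  block 13 (Zone I, w=50) → cum 210
  block 17 (Zone II, w=30) → cum 240
Optimal location: block 12.

x = 12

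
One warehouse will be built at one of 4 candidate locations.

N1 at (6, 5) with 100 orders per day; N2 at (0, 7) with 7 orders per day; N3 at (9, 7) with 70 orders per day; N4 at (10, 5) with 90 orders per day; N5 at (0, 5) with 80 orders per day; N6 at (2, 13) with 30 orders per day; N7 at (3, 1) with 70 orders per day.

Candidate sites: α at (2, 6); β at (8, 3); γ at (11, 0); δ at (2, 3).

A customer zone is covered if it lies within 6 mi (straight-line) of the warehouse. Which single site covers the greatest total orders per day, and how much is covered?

β, covering 330

Coverage radius r = 6 mi; a point is covered iff (Δx)²+(Δy)² ≤ 6² = 36.
  α (2, 6): covers {N1, N2, N5, N7} → 257
  β (8, 3): covers {N1, N3, N4, N7} → 330
  γ (11, 0): covers {N4} → 90
  δ (2, 3): covers {N1, N2, N5, N7} → 257
Maximum coverage at β: 330 orders per day.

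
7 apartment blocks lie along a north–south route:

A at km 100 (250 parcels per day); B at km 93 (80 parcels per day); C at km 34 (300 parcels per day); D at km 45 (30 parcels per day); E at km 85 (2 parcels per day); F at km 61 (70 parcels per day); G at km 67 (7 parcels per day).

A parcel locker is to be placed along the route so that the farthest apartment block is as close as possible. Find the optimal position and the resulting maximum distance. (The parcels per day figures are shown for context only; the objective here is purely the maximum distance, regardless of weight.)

The 1-center on a line is the midpoint of the two extreme points: leftmost at 34, rightmost at 100.
Optimal location = (34 + 100)/2 = 67; maximum distance = (100 − 34)/2 = 33.

location 67, max distance 33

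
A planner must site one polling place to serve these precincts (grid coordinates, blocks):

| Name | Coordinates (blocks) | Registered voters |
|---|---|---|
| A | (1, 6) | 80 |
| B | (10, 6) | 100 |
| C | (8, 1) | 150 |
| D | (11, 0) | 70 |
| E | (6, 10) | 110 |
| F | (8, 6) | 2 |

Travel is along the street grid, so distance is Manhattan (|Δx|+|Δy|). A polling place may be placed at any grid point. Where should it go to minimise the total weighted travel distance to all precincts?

(8, 6)

Manhattan distance separates: Σwᵢ(|x−xᵢ|+|y−yᵢ|) = Σwᵢ|x−xᵢ| + Σwᵢ|y−yᵢ|, so x and y are optimised independently as 1-D weighted medians.
Total weight W = 512; half = 256.
x-coordinate, sorted with cumulative weight:
  x=1 (A, w=80) cum 80
  x=6 (E, w=110) cum 190
  x=8 (C, w=150) cum 340  ← median
  x=8 (F, w=2) cum 342
  x=10 (B, w=100) cum 442
  x=11 (D, w=70) cum 512
⇒ x* = 8
y-coordinate, sorted with cumulative weight:
  y=0 (D, w=70) cum 70
  y=1 (C, w=150) cum 220
  y=6 (A, w=80) cum 300  ← median
  y=6 (B, w=100) cum 400
  y=6 (F, w=2) cum 402
  y=10 (E, w=110) cum 512
⇒ y* = 6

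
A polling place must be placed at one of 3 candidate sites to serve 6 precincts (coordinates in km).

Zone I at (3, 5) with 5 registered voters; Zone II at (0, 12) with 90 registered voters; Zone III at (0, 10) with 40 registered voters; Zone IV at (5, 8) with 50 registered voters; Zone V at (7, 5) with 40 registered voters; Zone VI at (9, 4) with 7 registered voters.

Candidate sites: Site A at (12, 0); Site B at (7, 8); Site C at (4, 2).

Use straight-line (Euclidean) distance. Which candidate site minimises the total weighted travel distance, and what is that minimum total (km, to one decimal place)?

Total weighted distance at each candidate:
  Site A (12, 0): total = 3053.0
  Site B (7, 8): total = 1293.1
  Site C (4, 2): total = 1854.5
Minimum is at Site B with total 1293.1 km.

Site B, total 1293.1 km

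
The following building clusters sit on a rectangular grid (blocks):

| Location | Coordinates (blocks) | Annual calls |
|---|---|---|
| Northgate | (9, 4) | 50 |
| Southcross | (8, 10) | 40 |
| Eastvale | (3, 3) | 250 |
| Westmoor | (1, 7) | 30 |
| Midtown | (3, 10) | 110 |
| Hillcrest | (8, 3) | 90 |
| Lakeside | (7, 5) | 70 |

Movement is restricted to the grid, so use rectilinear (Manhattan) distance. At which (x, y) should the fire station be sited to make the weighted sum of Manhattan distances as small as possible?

(3, 3)

Manhattan distance separates: Σwᵢ(|x−xᵢ|+|y−yᵢ|) = Σwᵢ|x−xᵢ| + Σwᵢ|y−yᵢ|, so x and y are optimised independently as 1-D weighted medians.
Total weight W = 640; half = 320.
x-coordinate, sorted with cumulative weight:
  x=1 (Westmoor, w=30) cum 30
  x=3 (Eastvale, w=250) cum 280
  x=3 (Midtown, w=110) cum 390  ← median
  x=7 (Lakeside, w=70) cum 460
  x=8 (Southcross, w=40) cum 500
  x=8 (Hillcrest, w=90) cum 590
  x=9 (Northgate, w=50) cum 640
⇒ x* = 3
y-coordinate, sorted with cumulative weight:
  y=3 (Eastvale, w=250) cum 250
  y=3 (Hillcrest, w=90) cum 340  ← median
  y=4 (Northgate, w=50) cum 390
  y=5 (Lakeside, w=70) cum 460
  y=7 (Westmoor, w=30) cum 490
  y=10 (Southcross, w=40) cum 530
  y=10 (Midtown, w=110) cum 640
⇒ y* = 3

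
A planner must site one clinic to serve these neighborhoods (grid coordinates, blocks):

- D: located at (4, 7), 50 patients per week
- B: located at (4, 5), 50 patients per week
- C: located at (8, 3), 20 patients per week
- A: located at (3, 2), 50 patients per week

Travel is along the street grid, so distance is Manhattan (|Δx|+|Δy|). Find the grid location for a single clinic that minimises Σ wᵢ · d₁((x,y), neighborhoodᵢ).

(4, 5)

Manhattan distance separates: Σwᵢ(|x−xᵢ|+|y−yᵢ|) = Σwᵢ|x−xᵢ| + Σwᵢ|y−yᵢ|, so x and y are optimised independently as 1-D weighted medians.
Total weight W = 170; half = 85.
x-coordinate, sorted with cumulative weight:
  x=3 (A, w=50) cum 50
  x=4 (D, w=50) cum 100  ← median
  x=4 (B, w=50) cum 150
  x=8 (C, w=20) cum 170
⇒ x* = 4
y-coordinate, sorted with cumulative weight:
  y=2 (A, w=50) cum 50
  y=3 (C, w=20) cum 70
  y=5 (B, w=50) cum 120  ← median
  y=7 (D, w=50) cum 170
⇒ y* = 5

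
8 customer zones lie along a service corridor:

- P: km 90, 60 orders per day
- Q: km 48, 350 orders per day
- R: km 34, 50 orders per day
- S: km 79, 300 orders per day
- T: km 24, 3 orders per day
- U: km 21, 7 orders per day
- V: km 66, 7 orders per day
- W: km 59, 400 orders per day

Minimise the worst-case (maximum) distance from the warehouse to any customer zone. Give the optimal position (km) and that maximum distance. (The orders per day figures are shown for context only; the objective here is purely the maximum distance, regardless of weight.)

location 55.5, max distance 34.5

The 1-center on a line is the midpoint of the two extreme points: leftmost at 21, rightmost at 90.
Optimal location = (21 + 90)/2 = 55.5; maximum distance = (90 − 21)/2 = 34.5.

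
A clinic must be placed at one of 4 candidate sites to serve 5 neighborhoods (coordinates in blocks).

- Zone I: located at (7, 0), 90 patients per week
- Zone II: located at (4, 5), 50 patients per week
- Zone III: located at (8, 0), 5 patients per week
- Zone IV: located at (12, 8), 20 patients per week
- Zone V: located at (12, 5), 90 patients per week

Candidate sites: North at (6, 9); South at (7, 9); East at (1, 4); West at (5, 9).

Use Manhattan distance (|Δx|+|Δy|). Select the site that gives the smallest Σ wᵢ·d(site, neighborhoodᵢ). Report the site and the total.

Total weighted distance at each candidate:
  North (6, 9): total = 2295
  South (7, 9): total = 2140
  East (1, 4): total = 2535
  West (5, 9): total = 2450
Minimum is at South with total 2140 blocks.

South, total 2140 blocks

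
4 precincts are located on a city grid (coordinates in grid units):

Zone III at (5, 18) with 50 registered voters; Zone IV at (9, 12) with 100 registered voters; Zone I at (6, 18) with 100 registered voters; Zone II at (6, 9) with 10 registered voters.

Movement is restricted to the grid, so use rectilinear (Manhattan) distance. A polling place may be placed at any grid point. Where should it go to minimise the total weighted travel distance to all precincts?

(6, 18)

Manhattan distance separates: Σwᵢ(|x−xᵢ|+|y−yᵢ|) = Σwᵢ|x−xᵢ| + Σwᵢ|y−yᵢ|, so x and y are optimised independently as 1-D weighted medians.
Total weight W = 260; half = 130.
x-coordinate, sorted with cumulative weight:
  x=5 (Zone III, w=50) cum 50
  x=6 (Zone I, w=100) cum 150  ← median
  x=6 (Zone II, w=10) cum 160
  x=9 (Zone IV, w=100) cum 260
⇒ x* = 6
y-coordinate, sorted with cumulative weight:
  y=9 (Zone II, w=10) cum 10
  y=12 (Zone IV, w=100) cum 110
  y=18 (Zone III, w=50) cum 160  ← median
  y=18 (Zone I, w=100) cum 260
⇒ y* = 18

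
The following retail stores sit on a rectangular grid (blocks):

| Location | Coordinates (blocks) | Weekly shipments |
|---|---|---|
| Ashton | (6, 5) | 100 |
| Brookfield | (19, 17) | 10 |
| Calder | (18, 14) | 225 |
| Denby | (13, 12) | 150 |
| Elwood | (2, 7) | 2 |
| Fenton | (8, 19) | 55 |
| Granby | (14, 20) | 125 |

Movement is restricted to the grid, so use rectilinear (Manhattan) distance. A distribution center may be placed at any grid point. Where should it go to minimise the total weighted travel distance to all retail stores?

(14, 14)

Manhattan distance separates: Σwᵢ(|x−xᵢ|+|y−yᵢ|) = Σwᵢ|x−xᵢ| + Σwᵢ|y−yᵢ|, so x and y are optimised independently as 1-D weighted medians.
Total weight W = 667; half = 333.5.
x-coordinate, sorted with cumulative weight:
  x=2 (Elwood, w=2) cum 2
  x=6 (Ashton, w=100) cum 102
  x=8 (Fenton, w=55) cum 157
  x=13 (Denby, w=150) cum 307
  x=14 (Granby, w=125) cum 432  ← median
  x=18 (Calder, w=225) cum 657
  x=19 (Brookfield, w=10) cum 667
⇒ x* = 14
y-coordinate, sorted with cumulative weight:
  y=5 (Ashton, w=100) cum 100
  y=7 (Elwood, w=2) cum 102
  y=12 (Denby, w=150) cum 252
  y=14 (Calder, w=225) cum 477  ← median
  y=17 (Brookfield, w=10) cum 487
  y=19 (Fenton, w=55) cum 542
  y=20 (Granby, w=125) cum 667
⇒ y* = 14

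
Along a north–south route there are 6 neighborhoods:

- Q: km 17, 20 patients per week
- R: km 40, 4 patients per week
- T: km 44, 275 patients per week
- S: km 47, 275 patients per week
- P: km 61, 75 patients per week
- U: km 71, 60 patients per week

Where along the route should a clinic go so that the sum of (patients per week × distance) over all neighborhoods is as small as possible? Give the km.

x = 47

For a sum of weighted absolute distances on a line, the optimum is the weighted median (not the mean). Total weight W = 709; half-weight = 354.5.
Sort by position and accumulate weight:
  km 17 (Q, w=20) → cum 20
  km 40 (R, w=4) → cum 24
  km 44 (T, w=275) → cum 299
  km 47 (S, w=275) → cum 574  ≥ 354.5 → median here
  km 61 (P, w=75) → cum 649
  km 71 (U, w=60) → cum 709
Optimal location: km 47.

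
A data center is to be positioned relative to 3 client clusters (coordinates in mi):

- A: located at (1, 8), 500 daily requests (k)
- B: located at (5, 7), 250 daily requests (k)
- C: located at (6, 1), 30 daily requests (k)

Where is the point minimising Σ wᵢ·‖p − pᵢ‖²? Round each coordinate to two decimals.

(2.47, 7.41)

The minimiser of Σwᵢ‖p−pᵢ‖² is the weighted centroid p* = (Σwᵢpᵢ)/(Σwᵢ).
Σwᵢ = 780.
Σwᵢxᵢ = 500·1 + 250·5 + 30·6 = 1930.
Σwᵢyᵢ = 500·8 + 250·7 + 30·1 = 5780.
x* = 1930/780 = 2.47, y* = 5780/780 = 7.41.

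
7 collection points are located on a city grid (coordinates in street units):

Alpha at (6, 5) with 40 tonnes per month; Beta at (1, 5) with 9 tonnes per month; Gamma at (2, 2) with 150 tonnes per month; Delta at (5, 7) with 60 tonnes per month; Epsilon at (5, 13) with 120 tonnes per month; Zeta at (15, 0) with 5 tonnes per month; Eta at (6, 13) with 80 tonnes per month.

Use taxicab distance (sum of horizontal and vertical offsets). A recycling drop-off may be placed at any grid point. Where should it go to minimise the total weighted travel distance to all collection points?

(5, 7)

Manhattan distance separates: Σwᵢ(|x−xᵢ|+|y−yᵢ|) = Σwᵢ|x−xᵢ| + Σwᵢ|y−yᵢ|, so x and y are optimised independently as 1-D weighted medians.
Total weight W = 464; half = 232.
x-coordinate, sorted with cumulative weight:
  x=1 (Beta, w=9) cum 9
  x=2 (Gamma, w=150) cum 159
  x=5 (Delta, w=60) cum 219
  x=5 (Epsilon, w=120) cum 339  ← median
  x=6 (Alpha, w=40) cum 379
  x=6 (Eta, w=80) cum 459
  x=15 (Zeta, w=5) cum 464
⇒ x* = 5
y-coordinate, sorted with cumulative weight:
  y=0 (Zeta, w=5) cum 5
  y=2 (Gamma, w=150) cum 155
  y=5 (Alpha, w=40) cum 195
  y=5 (Beta, w=9) cum 204
  y=7 (Delta, w=60) cum 264  ← median
  y=13 (Epsilon, w=120) cum 384
  y=13 (Eta, w=80) cum 464
⇒ y* = 7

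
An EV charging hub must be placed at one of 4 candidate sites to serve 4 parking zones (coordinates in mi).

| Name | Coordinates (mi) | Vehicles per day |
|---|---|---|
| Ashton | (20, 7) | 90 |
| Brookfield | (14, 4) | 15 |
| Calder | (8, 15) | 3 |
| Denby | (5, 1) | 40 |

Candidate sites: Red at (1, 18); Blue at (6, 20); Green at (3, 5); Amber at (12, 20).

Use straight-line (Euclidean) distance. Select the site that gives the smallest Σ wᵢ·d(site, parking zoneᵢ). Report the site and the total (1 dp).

Total weighted distance at each candidate:
  Red (1, 18): total = 2983.9
  Blue (6, 20): total = 2765.0
  Green (3, 5): total = 1918.7
  Amber (12, 20): total = 2444.8
Minimum is at Green with total 1918.7 mi.

Green, total 1918.7 mi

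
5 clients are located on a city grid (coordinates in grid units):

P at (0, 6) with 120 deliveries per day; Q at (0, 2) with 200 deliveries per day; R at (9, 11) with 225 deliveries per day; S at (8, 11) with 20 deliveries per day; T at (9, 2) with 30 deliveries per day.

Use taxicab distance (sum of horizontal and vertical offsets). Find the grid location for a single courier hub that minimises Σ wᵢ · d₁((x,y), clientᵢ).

Manhattan distance separates: Σwᵢ(|x−xᵢ|+|y−yᵢ|) = Σwᵢ|x−xᵢ| + Σwᵢ|y−yᵢ|, so x and y are optimised independently as 1-D weighted medians.
Total weight W = 595; half = 297.5.
x-coordinate, sorted with cumulative weight:
  x=0 (P, w=120) cum 120
  x=0 (Q, w=200) cum 320  ← median
  x=8 (S, w=20) cum 340
  x=9 (R, w=225) cum 565
  x=9 (T, w=30) cum 595
⇒ x* = 0
y-coordinate, sorted with cumulative weight:
  y=2 (Q, w=200) cum 200
  y=2 (T, w=30) cum 230
  y=6 (P, w=120) cum 350  ← median
  y=11 (R, w=225) cum 575
  y=11 (S, w=20) cum 595
⇒ y* = 6

(0, 6)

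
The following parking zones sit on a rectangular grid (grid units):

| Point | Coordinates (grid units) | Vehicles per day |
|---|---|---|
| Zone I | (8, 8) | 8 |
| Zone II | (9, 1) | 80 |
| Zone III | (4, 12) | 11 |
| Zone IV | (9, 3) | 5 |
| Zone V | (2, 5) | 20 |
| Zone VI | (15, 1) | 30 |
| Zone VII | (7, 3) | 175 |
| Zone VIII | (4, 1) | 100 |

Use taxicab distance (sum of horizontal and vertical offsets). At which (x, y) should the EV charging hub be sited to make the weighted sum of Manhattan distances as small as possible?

(7, 3)

Manhattan distance separates: Σwᵢ(|x−xᵢ|+|y−yᵢ|) = Σwᵢ|x−xᵢ| + Σwᵢ|y−yᵢ|, so x and y are optimised independently as 1-D weighted medians.
Total weight W = 429; half = 214.5.
x-coordinate, sorted with cumulative weight:
  x=2 (Zone V, w=20) cum 20
  x=4 (Zone III, w=11) cum 31
  x=4 (Zone VIII, w=100) cum 131
  x=7 (Zone VII, w=175) cum 306  ← median
  x=8 (Zone I, w=8) cum 314
  x=9 (Zone II, w=80) cum 394
  x=9 (Zone IV, w=5) cum 399
  x=15 (Zone VI, w=30) cum 429
⇒ x* = 7
y-coordinate, sorted with cumulative weight:
  y=1 (Zone II, w=80) cum 80
  y=1 (Zone VI, w=30) cum 110
  y=1 (Zone VIII, w=100) cum 210
  y=3 (Zone IV, w=5) cum 215  ← median
  y=3 (Zone VII, w=175) cum 390
  y=5 (Zone V, w=20) cum 410
  y=8 (Zone I, w=8) cum 418
  y=12 (Zone III, w=11) cum 429
⇒ y* = 3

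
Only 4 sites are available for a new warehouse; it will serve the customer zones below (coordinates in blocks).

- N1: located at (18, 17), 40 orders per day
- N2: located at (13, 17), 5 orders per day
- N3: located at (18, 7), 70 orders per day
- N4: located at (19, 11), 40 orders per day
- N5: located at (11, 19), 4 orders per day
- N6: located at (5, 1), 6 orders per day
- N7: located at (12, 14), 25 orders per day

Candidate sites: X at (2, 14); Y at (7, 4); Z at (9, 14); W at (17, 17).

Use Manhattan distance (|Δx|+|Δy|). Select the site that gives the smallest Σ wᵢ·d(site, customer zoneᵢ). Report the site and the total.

Total weighted distance at each candidate:
  X (2, 14): total = 3642
  Y (7, 4): total = 3276
  Z (9, 14): total = 2360
  W (17, 17): total = 1550
Minimum is at W with total 1550 blocks.

W, total 1550 blocks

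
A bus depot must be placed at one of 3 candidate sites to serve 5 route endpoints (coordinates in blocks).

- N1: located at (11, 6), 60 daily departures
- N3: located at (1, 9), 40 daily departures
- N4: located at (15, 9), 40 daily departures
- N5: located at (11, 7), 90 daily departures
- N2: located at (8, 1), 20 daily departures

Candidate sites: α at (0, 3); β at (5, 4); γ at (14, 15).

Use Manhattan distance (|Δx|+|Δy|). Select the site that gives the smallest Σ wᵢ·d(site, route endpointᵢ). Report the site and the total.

β, total 2370 blocks

Total weighted distance at each candidate:
  α (0, 3): total = 3510
  β (5, 4): total = 2370
  γ (14, 15): total = 3150
Minimum is at β with total 2370 blocks.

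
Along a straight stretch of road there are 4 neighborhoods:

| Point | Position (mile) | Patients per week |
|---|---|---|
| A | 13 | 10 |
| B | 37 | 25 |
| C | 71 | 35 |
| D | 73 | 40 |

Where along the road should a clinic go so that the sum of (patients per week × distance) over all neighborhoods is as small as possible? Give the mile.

x = 71

For a sum of weighted absolute distances on a line, the optimum is the weighted median (not the mean). Total weight W = 110; half-weight = 55.
Sort by position and accumulate weight:
  mile 13 (A, w=10) → cum 10
  mile 37 (B, w=25) → cum 35
  mile 71 (C, w=35) → cum 70  ≥ 55 → median here
  mile 73 (D, w=40) → cum 110
Optimal location: mile 71.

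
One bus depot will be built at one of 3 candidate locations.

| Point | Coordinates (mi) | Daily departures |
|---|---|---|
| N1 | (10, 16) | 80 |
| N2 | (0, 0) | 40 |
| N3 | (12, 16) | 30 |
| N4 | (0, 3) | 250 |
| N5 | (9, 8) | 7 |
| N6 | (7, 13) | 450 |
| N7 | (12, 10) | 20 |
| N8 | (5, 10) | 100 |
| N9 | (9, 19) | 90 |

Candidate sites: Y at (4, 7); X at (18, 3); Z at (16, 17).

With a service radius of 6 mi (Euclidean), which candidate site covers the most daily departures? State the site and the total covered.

Coverage radius r = 6 mi; a point is covered iff (Δx)²+(Δy)² ≤ 6² = 36.
  Y (4, 7): covers {N4, N5, N8} → 357
  X (18, 3): covers {none} → 0
  Z (16, 17): covers {N3} → 30
Maximum coverage at Y: 357 daily departures.

Y, covering 357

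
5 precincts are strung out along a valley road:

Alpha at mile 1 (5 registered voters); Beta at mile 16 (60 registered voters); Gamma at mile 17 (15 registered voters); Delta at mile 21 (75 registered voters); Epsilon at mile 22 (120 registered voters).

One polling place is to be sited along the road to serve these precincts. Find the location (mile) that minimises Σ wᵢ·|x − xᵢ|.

x = 21

For a sum of weighted absolute distances on a line, the optimum is the weighted median (not the mean). Total weight W = 275; half-weight = 137.5.
Sort by position and accumulate weight:
  mile 1 (Alpha, w=5) → cum 5
  mile 16 (Beta, w=60) → cum 65
  mile 17 (Gamma, w=15) → cum 80
  mile 21 (Delta, w=75) → cum 155  ≥ 137.5 → median here
  mile 22 (Epsilon, w=120) → cum 275
Optimal location: mile 21.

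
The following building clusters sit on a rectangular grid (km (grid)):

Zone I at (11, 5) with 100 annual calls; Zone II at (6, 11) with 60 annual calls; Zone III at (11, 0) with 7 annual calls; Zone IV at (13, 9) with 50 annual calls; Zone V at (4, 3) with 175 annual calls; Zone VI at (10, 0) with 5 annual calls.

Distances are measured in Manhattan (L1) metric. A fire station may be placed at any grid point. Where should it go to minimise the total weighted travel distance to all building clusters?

(6, 5)

Manhattan distance separates: Σwᵢ(|x−xᵢ|+|y−yᵢ|) = Σwᵢ|x−xᵢ| + Σwᵢ|y−yᵢ|, so x and y are optimised independently as 1-D weighted medians.
Total weight W = 397; half = 198.5.
x-coordinate, sorted with cumulative weight:
  x=4 (Zone V, w=175) cum 175
  x=6 (Zone II, w=60) cum 235  ← median
  x=10 (Zone VI, w=5) cum 240
  x=11 (Zone I, w=100) cum 340
  x=11 (Zone III, w=7) cum 347
  x=13 (Zone IV, w=50) cum 397
⇒ x* = 6
y-coordinate, sorted with cumulative weight:
  y=0 (Zone III, w=7) cum 7
  y=0 (Zone VI, w=5) cum 12
  y=3 (Zone V, w=175) cum 187
  y=5 (Zone I, w=100) cum 287  ← median
  y=9 (Zone IV, w=50) cum 337
  y=11 (Zone II, w=60) cum 397
⇒ y* = 5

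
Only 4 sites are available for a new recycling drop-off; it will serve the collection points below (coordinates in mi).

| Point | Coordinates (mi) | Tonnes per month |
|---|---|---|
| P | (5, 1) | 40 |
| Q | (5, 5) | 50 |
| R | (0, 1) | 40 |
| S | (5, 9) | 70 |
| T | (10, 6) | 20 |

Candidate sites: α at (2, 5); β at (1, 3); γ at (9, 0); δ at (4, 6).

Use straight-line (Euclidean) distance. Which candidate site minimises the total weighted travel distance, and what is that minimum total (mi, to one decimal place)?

δ, total 872.2 mi

Total weighted distance at each candidate:
  α (2, 5): total = 1040.1
  β (1, 3): total = 1186.4
  γ (9, 0): total = 1658.4
  δ (4, 6): total = 872.2
Minimum is at δ with total 872.2 mi.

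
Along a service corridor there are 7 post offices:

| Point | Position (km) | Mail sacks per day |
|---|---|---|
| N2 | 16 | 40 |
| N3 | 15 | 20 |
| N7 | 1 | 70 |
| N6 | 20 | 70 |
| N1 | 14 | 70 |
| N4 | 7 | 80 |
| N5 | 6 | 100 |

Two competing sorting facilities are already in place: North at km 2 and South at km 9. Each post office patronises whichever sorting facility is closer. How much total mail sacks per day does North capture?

70

The indifferent point is the midpoint (2+9)/2 = 5.5; post offices left of it (closer to North at 2) go to North, those right go to South.
  N7 at 1 (w=70) → North
  N5 at 6 (w=100) → South
  N4 at 7 (w=80) → South
  N1 at 14 (w=70) → South
  N3 at 15 (w=20) → South
  N2 at 16 (w=40) → South
  N6 at 20 (w=70) → South
North captures 70; South captures 380.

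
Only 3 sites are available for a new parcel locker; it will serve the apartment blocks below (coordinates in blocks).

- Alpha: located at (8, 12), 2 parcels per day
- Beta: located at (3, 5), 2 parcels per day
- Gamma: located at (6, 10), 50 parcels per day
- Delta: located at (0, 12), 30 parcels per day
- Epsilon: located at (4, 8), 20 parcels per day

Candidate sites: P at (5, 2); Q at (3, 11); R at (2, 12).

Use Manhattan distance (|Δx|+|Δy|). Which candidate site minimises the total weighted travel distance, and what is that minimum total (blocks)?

Total weighted distance at each candidate:
  P (5, 2): total = 1076
  Q (3, 11): total = 424
  R (2, 12): total = 508
Minimum is at Q with total 424 blocks.

Q, total 424 blocks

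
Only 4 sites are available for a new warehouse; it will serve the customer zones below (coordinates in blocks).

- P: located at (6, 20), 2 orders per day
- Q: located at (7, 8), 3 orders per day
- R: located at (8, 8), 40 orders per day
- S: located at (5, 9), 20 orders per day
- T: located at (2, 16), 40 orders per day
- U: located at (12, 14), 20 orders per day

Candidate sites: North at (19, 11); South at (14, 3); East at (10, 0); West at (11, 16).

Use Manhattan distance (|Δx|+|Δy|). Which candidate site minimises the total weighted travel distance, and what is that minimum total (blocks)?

West, total 1174 blocks

Total weighted distance at each candidate:
  North (19, 11): total = 2049
  South (14, 3): total = 2086
  East (10, 0): total = 2041
  West (11, 16): total = 1174
Minimum is at West with total 1174 blocks.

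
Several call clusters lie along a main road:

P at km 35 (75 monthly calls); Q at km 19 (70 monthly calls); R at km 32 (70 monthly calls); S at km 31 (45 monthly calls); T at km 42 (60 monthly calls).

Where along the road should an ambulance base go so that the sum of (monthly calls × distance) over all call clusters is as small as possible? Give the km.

x = 32

For a sum of weighted absolute distances on a line, the optimum is the weighted median (not the mean). Total weight W = 320; half-weight = 160.
Sort by position and accumulate weight:
  km 19 (Q, w=70) → cum 70
  km 31 (S, w=45) → cum 115
  km 32 (R, w=70) → cum 185  ≥ 160 → median here
  km 35 (P, w=75) → cum 260
  km 42 (T, w=60) → cum 320
Optimal location: km 32.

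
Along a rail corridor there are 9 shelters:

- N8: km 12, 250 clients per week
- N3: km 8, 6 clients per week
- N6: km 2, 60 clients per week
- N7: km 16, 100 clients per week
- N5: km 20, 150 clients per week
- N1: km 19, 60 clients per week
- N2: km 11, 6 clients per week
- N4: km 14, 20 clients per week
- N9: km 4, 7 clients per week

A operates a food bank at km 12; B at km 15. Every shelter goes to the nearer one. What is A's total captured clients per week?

The indifferent point is the midpoint (12+15)/2 = 13.5; shelters left of it (closer to A at 12) go to A, those right go to B.
  N6 at 2 (w=60) → A
  N9 at 4 (w=7) → A
  N3 at 8 (w=6) → A
  N2 at 11 (w=6) → A
  N8 at 12 (w=250) → A
  N4 at 14 (w=20) → B
  N7 at 16 (w=100) → B
  N1 at 19 (w=60) → B
  N5 at 20 (w=150) → B
A captures 329; B captures 330.

329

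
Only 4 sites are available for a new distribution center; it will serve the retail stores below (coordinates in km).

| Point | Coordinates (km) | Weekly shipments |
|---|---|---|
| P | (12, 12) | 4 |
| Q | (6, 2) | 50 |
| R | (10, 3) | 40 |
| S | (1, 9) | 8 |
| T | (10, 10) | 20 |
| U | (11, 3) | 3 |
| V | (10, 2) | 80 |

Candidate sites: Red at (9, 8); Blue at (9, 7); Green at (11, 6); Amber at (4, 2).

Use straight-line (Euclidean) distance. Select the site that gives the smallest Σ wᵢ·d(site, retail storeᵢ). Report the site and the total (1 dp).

Total weighted distance at each candidate:
  Red (9, 8): total = 1171.4
  Blue (9, 7): total = 1030.3
  Green (11, 6): total = 975.8
  Amber (4, 2): total = 1156.7
Minimum is at Green with total 975.8 km.

Green, total 975.8 km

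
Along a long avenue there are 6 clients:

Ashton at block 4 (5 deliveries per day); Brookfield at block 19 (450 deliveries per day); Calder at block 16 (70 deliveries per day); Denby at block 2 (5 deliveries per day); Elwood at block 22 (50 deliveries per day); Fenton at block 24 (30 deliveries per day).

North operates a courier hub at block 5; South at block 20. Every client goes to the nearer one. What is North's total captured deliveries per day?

10

The indifferent point is the midpoint (5+20)/2 = 12.5; clients left of it (closer to North at 5) go to North, those right go to South.
  Denby at 2 (w=5) → North
  Ashton at 4 (w=5) → North
  Calder at 16 (w=70) → South
  Brookfield at 19 (w=450) → South
  Elwood at 22 (w=50) → South
  Fenton at 24 (w=30) → South
North captures 10; South captures 600.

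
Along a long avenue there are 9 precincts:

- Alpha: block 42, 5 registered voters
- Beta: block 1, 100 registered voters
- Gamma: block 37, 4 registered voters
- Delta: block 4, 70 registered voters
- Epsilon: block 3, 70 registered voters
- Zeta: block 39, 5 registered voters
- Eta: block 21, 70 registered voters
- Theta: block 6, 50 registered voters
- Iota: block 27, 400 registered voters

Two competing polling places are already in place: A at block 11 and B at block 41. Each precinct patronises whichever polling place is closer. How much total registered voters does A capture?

The indifferent point is the midpoint (11+41)/2 = 26; precincts left of it (closer to A at 11) go to A, those right go to B.
  Beta at 1 (w=100) → A
  Epsilon at 3 (w=70) → A
  Delta at 4 (w=70) → A
  Theta at 6 (w=50) → A
  Eta at 21 (w=70) → A
  Iota at 27 (w=400) → B
  Gamma at 37 (w=4) → B
  Zeta at 39 (w=5) → B
  Alpha at 42 (w=5) → B
A captures 360; B captures 414.

360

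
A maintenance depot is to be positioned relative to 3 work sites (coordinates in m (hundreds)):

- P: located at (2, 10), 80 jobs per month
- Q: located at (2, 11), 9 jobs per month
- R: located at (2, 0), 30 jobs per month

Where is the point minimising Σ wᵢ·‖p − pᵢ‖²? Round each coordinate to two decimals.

The minimiser of Σwᵢ‖p−pᵢ‖² is the weighted centroid p* = (Σwᵢpᵢ)/(Σwᵢ).
Σwᵢ = 119.
Σwᵢxᵢ = 80·2 + 9·2 + 30·2 = 238.
Σwᵢyᵢ = 80·10 + 9·11 + 30·0 = 899.
x* = 238/119 = 2.00, y* = 899/119 = 7.55.

(2.00, 7.55)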